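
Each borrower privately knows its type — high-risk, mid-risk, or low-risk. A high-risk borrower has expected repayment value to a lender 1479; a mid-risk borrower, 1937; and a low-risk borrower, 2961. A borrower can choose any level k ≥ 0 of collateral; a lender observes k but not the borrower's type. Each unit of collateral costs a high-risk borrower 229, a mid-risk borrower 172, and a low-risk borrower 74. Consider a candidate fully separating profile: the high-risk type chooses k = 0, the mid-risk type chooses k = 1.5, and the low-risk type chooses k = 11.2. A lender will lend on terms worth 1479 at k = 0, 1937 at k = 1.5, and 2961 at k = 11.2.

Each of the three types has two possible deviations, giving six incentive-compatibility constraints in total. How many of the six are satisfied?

Mid-risk (own payoff 1937 − 172×1.5 = 1679): to k=0 gives 1479 → no gain ✓; to k=11.2 gives 2961 − 172×11.2 = 1034.6 → no gain ✓.
High-risk (own payoff 1479): to k=1.5 gives 1937 − 229×1.5 = 1593.5 → profitable ✗; to k=11.2 gives 2961 − 229×11.2 = 396.2 → no gain ✓.
Low-risk (own payoff 2961 − 74×11.2 = 2132.2): to k=0 gives 1479 → no gain ✓; to k=1.5 gives 1937 − 74×1.5 = 1826 → no gain ✓.
5 of the 6 constraints hold; not an equilibrium.

5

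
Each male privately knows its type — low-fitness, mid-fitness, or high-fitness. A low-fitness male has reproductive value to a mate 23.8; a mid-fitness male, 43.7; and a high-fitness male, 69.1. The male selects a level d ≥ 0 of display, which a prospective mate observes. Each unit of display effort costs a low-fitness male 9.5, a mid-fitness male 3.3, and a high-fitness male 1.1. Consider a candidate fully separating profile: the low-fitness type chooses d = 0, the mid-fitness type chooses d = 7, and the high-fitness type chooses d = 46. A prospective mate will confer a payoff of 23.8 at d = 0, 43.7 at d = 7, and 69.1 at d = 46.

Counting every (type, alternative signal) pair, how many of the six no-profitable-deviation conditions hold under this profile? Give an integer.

3

Mid-fitness (own payoff 43.7 − 3.3×7 = 20.6): to d=0 gives 23.8 → profitable ✗; to d=46 gives 69.1 − 3.3×46 = -82.7 → no gain ✓.
High-fitness (own payoff 69.1 − 1.1×46 = 18.5): to d=0 gives 23.8 → profitable ✗; to d=7 gives 43.7 − 1.1×7 = 36 → profitable ✗.
Low-fitness (own payoff 23.8): to d=7 gives 43.7 − 9.5×7 = -22.8 → no gain ✓; to d=46 gives 69.1 − 9.5×46 = -367.9 → no gain ✓.
3 of the 6 constraints hold; not an equilibrium.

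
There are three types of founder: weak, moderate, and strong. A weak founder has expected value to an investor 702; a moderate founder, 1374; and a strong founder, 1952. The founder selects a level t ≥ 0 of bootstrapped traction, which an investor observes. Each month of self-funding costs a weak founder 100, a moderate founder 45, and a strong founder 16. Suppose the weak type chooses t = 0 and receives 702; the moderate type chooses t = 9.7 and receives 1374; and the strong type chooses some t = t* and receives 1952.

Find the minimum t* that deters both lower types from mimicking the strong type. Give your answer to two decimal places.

Weak type (on-path payoff 702) won't mimic when 702 ≥ 1952 − 100·t*, i.e. t* ≥ 12.50.
Moderate type (on-path payoff 1374 − 45×9.7 = 937.5) won't mimic when 937.5 ≥ 1952 − 45·t*, i.e. t* ≥ 22.54.
Both must hold, so t* = max(12.50, 22.54) = 22.54. The moderate type's constraint binds.

22.54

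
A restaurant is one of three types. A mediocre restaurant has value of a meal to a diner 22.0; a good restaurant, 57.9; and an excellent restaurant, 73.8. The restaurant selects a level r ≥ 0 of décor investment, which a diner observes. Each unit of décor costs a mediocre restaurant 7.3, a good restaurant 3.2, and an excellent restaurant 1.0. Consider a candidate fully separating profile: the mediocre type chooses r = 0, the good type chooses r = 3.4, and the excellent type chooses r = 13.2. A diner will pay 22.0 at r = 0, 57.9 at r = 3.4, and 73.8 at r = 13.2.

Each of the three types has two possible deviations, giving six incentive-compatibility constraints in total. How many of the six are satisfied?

Good (own payoff 57.9 − 3.2×3.4 = 47.02): to r=0 gives 22.0 → no gain ✓; to r=13.2 gives 73.8 − 3.2×13.2 = 31.56 → no gain ✓.
Excellent (own payoff 73.8 − 1.0×13.2 = 60.6): to r=0 gives 22.0 → no gain ✓; to r=3.4 gives 57.9 − 1.0×3.4 = 54.5 → no gain ✓.
Mediocre (own payoff 22.0): to r=3.4 gives 57.9 − 7.3×3.4 = 33.08 → profitable ✗; to r=13.2 gives 73.8 − 7.3×13.2 = -22.56 → no gain ✓.
5 of the 6 constraints hold; not an equilibrium.

5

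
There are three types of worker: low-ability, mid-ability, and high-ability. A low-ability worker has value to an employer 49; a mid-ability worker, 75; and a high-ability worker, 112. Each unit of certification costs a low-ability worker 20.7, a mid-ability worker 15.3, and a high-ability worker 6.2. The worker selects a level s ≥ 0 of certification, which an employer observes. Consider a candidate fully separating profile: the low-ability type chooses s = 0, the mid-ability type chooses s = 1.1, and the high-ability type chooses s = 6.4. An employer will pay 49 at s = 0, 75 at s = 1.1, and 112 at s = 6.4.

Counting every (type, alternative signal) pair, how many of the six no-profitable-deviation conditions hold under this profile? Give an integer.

Low-ability (own payoff 49): to s=1.1 gives 75 − 20.7×1.1 = 52.23 → profitable ✗; to s=6.4 gives 112 − 20.7×6.4 = -20.48 → no gain ✓.
High-ability (own payoff 112 − 6.2×6.4 = 72.32): to s=0 gives 49 → no gain ✓; to s=1.1 gives 75 − 6.2×1.1 = 68.18 → no gain ✓.
Mid-ability (own payoff 75 − 15.3×1.1 = 58.17): to s=0 gives 49 → no gain ✓; to s=6.4 gives 112 − 15.3×6.4 = 14.08 → no gain ✓.
5 of the 6 constraints hold; not an equilibrium.

5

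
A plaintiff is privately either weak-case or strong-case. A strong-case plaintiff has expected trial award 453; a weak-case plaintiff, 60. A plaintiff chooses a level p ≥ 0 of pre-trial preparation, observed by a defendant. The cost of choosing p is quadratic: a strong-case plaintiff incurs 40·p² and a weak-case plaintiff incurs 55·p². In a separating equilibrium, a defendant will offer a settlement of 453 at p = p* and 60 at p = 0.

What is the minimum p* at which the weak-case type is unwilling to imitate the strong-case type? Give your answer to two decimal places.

2.67

The weak-case type at p = 0 receives 60; imitating at p* yields 453 − 55·p*².
Indifference: 60 = 453 − 55·p*², so p*² = (453 − 60) / 55 ≈ 7.1455.
p* = √7.1455 ≈ 2.67.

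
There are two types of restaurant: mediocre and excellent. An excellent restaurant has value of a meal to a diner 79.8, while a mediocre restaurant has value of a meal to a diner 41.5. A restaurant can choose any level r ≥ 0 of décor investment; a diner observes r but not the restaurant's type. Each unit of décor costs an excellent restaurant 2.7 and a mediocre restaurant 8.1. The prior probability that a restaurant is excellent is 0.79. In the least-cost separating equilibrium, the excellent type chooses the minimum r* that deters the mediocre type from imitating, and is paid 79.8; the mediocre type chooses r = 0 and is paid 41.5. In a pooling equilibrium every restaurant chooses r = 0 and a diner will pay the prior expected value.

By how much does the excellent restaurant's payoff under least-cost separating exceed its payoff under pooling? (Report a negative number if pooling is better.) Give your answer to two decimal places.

-4.72

Least-cost separating signal: r* solves 41.5 = 79.8 − 8.1·r*, so r* = (79.8 − 41.5)/8.1 ≈ 4.7284.
Excellent type's separating payoff: 79.8 − 2.7 × r* = 79.8 − 2.7 × (79.8 − 41.5)/8.1 = 79.8 − 103.41/8.1 ≈ 67.0333.
Pooling payoff: 0.79 × 79.8 + 0.21 × 41.5 = 71.757.
Difference: 67.0333 − 71.757 = -4.7237, i.e. -4.72 to two decimal places.
The excellent type would prefer the pooling outcome.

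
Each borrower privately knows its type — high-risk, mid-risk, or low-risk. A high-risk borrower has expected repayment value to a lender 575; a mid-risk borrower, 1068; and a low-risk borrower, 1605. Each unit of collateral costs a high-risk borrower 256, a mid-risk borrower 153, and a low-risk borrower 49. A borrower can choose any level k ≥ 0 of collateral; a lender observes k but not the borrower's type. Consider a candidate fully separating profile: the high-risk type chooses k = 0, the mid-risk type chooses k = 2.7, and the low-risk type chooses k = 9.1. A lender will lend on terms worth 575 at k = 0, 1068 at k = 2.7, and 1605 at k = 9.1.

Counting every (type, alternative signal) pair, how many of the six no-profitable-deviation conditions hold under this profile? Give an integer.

6

Mid-risk (own payoff 1068 − 153×2.7 = 654.9): to k=0 gives 575 → no gain ✓; to k=9.1 gives 1605 − 153×9.1 = 212.7 → no gain ✓.
High-risk (own payoff 575): to k=2.7 gives 1068 − 256×2.7 = 376.8 → no gain ✓; to k=9.1 gives 1605 − 256×9.1 = -724.6 → no gain ✓.
Low-risk (own payoff 1605 − 49×9.1 = 1159.1): to k=0 gives 575 → no gain ✓; to k=2.7 gives 1068 − 49×2.7 = 935.7 → no gain ✓.
6 of the 6 constraints hold; this profile is a separating equilibrium.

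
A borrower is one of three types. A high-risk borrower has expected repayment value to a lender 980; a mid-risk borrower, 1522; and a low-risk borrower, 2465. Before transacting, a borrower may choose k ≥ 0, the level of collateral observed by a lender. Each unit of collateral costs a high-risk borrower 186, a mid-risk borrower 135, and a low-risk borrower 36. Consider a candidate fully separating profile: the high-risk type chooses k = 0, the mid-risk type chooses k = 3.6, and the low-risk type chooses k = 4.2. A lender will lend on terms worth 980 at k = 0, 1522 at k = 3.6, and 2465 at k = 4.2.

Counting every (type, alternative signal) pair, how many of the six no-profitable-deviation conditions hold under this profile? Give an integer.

4

Mid-risk (own payoff 1522 − 135×3.6 = 1036): to k=0 gives 980 → no gain ✓; to k=4.2 gives 2465 − 135×4.2 = 1898 → profitable ✗.
High-risk (own payoff 980): to k=3.6 gives 1522 − 186×3.6 = 852.4 → no gain ✓; to k=4.2 gives 2465 − 186×4.2 = 1683.8 → profitable ✗.
Low-risk (own payoff 2465 − 36×4.2 = 2313.8): to k=0 gives 980 → no gain ✓; to k=3.6 gives 1522 − 36×3.6 = 1392.4 → no gain ✓.
4 of the 6 constraints hold; not an equilibrium.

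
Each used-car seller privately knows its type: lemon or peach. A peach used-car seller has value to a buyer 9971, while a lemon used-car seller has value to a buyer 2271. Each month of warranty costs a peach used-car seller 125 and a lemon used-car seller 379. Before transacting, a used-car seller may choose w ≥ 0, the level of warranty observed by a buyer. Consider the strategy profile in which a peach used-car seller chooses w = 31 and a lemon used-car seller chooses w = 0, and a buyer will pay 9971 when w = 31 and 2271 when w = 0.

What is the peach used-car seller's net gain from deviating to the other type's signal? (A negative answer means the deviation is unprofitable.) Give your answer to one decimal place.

-3825.0

Playing w = 31 the peach used-car seller receives 9971 − 125 × 31 = 6096.
Deviating to w = 0 yields 2271 instead.
Gain from deviating: 2271 − 6096 = -3825.0.
The gain is negative, so the peach type's incentive-compatibility constraint is satisfied.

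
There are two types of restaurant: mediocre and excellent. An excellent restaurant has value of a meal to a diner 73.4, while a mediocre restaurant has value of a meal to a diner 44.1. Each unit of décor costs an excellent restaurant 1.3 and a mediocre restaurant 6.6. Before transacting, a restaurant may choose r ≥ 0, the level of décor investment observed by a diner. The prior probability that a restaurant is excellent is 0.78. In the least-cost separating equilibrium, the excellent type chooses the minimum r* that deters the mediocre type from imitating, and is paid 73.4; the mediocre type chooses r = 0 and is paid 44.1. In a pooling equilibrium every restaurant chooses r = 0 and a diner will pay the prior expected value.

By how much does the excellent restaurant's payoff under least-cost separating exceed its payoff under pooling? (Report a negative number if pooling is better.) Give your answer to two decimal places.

0.67

Least-cost separating signal: r* solves 44.1 = 73.4 − 6.6·r*, so r* = (73.4 − 44.1)/6.6 ≈ 4.4394.
Excellent type's separating payoff: 73.4 − 1.3 × r* = 73.4 − 1.3 × (73.4 − 44.1)/6.6 = 73.4 − 38.09/6.6 ≈ 67.6288.
Pooling payoff: 0.78 × 73.4 + 0.22 × 44.1 = 66.954.
Difference: 67.6288 − 66.954 = 0.6748, i.e. 0.67 to two decimal places.
The excellent type prefers to separate.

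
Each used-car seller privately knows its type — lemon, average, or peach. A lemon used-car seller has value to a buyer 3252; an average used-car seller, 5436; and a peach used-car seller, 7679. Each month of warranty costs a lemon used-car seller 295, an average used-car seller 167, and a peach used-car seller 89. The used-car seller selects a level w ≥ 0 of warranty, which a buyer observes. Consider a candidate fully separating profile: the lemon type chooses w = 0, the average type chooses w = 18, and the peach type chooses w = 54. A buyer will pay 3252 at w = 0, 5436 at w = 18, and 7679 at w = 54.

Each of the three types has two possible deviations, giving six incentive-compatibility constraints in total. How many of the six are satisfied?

Average (own payoff 5436 − 167×18 = 2430): to w=0 gives 3252 → profitable ✗; to w=54 gives 7679 − 167×54 = -1339 → no gain ✓.
Peach (own payoff 7679 − 89×54 = 2873): to w=0 gives 3252 → profitable ✗; to w=18 gives 5436 − 89×18 = 3834 → profitable ✗.
Lemon (own payoff 3252): to w=18 gives 5436 − 295×18 = 126 → no gain ✓; to w=54 gives 7679 − 295×54 = -8251 → no gain ✓.
3 of the 6 constraints hold; not an equilibrium.

3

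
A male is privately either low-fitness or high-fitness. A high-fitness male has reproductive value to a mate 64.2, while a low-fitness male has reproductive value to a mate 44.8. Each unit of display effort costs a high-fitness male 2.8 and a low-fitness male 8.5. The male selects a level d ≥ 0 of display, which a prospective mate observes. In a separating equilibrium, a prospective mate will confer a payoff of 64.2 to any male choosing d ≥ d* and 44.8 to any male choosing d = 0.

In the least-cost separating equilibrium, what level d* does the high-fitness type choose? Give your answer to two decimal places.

A low-fitness male choosing d = 0 receives 44.8.
Imitating at d* instead would pay 64.2 at cost 8.5·d*, netting 64.2 − 8.5·d*.
Indifference: 44.8 = 64.2 − 8.5·d*, so d* = (64.2 − 44.8) / 8.5 ≈ 2.28.
This is the low-fitness type's binding incentive-compatibility constraint; any d ≥ 2.28 sustains separation on that side.

2.28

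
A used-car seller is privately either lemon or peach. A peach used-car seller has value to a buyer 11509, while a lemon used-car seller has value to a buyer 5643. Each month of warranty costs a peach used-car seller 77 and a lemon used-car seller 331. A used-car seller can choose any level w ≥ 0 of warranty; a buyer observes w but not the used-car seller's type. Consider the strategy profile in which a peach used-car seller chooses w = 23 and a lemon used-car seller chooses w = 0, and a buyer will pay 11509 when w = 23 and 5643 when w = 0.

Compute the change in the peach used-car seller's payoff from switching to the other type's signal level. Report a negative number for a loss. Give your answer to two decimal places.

-4095.00

Playing w = 23 the peach used-car seller receives 11509 − 77 × 23 = 9738.
Deviating to w = 0 yields 5643 instead.
Gain from deviating: 5643 − 9738 = -4095.00.
The gain is negative, so the peach type's incentive-compatibility constraint is satisfied.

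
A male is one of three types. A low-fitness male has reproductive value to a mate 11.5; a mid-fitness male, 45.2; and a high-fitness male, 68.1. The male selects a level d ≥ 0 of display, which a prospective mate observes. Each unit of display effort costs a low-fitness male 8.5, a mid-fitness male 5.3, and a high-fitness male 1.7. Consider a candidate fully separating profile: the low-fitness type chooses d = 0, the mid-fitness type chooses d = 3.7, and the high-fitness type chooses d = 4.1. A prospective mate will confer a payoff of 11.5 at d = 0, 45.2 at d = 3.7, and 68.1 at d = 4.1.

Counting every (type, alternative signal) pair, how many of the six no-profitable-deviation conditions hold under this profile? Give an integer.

High-fitness (own payoff 68.1 − 1.7×4.1 = 61.13): to d=0 gives 11.5 → no gain ✓; to d=3.7 gives 45.2 − 1.7×3.7 = 38.91 → no gain ✓.
Mid-fitness (own payoff 45.2 − 5.3×3.7 = 25.59): to d=0 gives 11.5 → no gain ✓; to d=4.1 gives 68.1 − 5.3×4.1 = 46.37 → profitable ✗.
Low-fitness (own payoff 11.5): to d=3.7 gives 45.2 − 8.5×3.7 = 13.75 → profitable ✗; to d=4.1 gives 68.1 − 8.5×4.1 = 33.25 → profitable ✗.
3 of the 6 constraints hold; not an equilibrium.

3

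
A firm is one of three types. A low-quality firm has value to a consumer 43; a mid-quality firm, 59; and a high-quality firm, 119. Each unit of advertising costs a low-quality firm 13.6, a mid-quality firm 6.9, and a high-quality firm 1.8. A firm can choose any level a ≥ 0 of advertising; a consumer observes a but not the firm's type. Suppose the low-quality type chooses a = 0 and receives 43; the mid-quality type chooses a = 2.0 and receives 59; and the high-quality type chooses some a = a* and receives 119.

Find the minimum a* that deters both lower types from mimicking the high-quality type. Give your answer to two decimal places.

10.70

Mid-quality type (on-path payoff 59 − 6.9×2.0 = 45.2) won't mimic when 45.2 ≥ 119 − 6.9·a*, i.e. a* ≥ 10.70.
Low-quality type (on-path payoff 43) won't mimic when 43 ≥ 119 − 13.6·a*, i.e. a* ≥ 5.59.
Both must hold, so a* = max(5.59, 10.70) = 10.70. The mid-quality type's constraint binds.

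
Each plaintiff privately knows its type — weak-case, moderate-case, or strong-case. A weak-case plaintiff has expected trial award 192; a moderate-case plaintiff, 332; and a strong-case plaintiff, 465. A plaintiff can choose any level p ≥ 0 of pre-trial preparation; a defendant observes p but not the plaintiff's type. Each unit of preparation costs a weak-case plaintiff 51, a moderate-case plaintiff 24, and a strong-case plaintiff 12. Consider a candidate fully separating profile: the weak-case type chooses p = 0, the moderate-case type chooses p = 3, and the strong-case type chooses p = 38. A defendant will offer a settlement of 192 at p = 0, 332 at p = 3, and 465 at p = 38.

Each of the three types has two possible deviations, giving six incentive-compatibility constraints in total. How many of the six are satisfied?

4

Strong-case (own payoff 465 − 12×38 = 9): to p=0 gives 192 → profitable ✗; to p=3 gives 332 − 12×3 = 296 → profitable ✗.
Weak-case (own payoff 192): to p=3 gives 332 − 51×3 = 179 → no gain ✓; to p=38 gives 465 − 51×38 = -1473 → no gain ✓.
Moderate-case (own payoff 332 − 24×3 = 260): to p=0 gives 192 → no gain ✓; to p=38 gives 465 − 24×38 = -447 → no gain ✓.
4 of the 6 constraints hold; not an equilibrium.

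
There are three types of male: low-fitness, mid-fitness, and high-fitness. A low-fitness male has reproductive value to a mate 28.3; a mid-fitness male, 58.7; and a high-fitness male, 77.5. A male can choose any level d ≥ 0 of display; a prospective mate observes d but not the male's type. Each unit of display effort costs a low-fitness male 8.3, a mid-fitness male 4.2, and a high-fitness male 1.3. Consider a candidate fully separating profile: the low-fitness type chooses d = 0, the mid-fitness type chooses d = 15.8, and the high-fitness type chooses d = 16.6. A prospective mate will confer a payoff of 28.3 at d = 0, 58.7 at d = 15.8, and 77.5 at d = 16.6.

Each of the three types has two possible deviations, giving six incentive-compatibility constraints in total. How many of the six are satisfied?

Low-fitness (own payoff 28.3): to d=15.8 gives 58.7 − 8.3×15.8 = -72.44 → no gain ✓; to d=16.6 gives 77.5 − 8.3×16.6 = -60.28 → no gain ✓.
High-fitness (own payoff 77.5 − 1.3×16.6 = 55.92): to d=0 gives 28.3 → no gain ✓; to d=15.8 gives 58.7 − 1.3×15.8 = 38.16 → no gain ✓.
Mid-fitness (own payoff 58.7 − 4.2×15.8 = -7.66): to d=0 gives 28.3 → profitable ✗; to d=16.6 gives 77.5 − 4.2×16.6 = 7.78 → profitable ✗.
4 of the 6 constraints hold; not an equilibrium.

4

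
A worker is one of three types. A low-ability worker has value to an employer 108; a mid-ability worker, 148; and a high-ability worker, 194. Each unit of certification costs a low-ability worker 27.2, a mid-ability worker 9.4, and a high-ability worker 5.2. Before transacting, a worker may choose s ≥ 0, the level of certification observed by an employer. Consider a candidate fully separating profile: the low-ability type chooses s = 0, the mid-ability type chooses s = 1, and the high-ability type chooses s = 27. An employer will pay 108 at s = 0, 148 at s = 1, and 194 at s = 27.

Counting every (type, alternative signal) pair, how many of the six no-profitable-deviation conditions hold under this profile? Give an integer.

3

High-ability (own payoff 194 − 5.2×27 = 53.6): to s=0 gives 108 → profitable ✗; to s=1 gives 148 − 5.2×1 = 142.8 → profitable ✗.
Mid-ability (own payoff 148 − 9.4×1 = 138.6): to s=0 gives 108 → no gain ✓; to s=27 gives 194 − 9.4×27 = -59.8 → no gain ✓.
Low-ability (own payoff 108): to s=1 gives 148 − 27.2×1 = 120.8 → profitable ✗; to s=27 gives 194 − 27.2×27 = -540.4 → no gain ✓.
3 of the 6 constraints hold; not an equilibrium.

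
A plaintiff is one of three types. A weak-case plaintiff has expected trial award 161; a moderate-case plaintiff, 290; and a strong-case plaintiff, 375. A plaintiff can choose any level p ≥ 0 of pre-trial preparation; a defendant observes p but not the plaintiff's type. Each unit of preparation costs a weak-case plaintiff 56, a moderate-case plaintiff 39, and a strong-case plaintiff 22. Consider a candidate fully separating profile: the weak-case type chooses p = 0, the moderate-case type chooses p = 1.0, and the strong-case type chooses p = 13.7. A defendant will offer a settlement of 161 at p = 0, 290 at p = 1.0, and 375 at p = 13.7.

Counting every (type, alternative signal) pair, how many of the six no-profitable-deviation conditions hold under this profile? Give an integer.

3

Moderate-case (own payoff 290 − 39×1.0 = 251): to p=0 gives 161 → no gain ✓; to p=13.7 gives 375 − 39×13.7 = -159.3 → no gain ✓.
Weak-case (own payoff 161): to p=1.0 gives 290 − 56×1.0 = 234 → profitable ✗; to p=13.7 gives 375 − 56×13.7 = -392.2 → no gain ✓.
Strong-case (own payoff 375 − 22×13.7 = 73.6): to p=0 gives 161 → profitable ✗; to p=1.0 gives 290 − 22×1.0 = 268 → profitable ✗.
3 of the 6 constraints hold; not an equilibrium.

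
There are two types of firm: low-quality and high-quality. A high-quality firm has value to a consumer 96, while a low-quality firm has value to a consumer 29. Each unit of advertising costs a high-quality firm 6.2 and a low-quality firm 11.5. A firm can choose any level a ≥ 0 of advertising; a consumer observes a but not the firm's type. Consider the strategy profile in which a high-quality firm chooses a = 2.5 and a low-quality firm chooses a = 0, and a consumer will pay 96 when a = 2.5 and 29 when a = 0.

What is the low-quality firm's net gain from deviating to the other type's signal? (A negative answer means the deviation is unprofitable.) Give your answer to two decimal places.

Playing a = 0 the low-quality firm receives 29.
Deviating to a = 2.5 brings payment 96 at cost 11.5 × 2.5 = 28.75, netting 67.25.
Gain from deviating: 67.25 − 29 = 38.25.
The gain is positive, so the low-quality type's incentive-compatibility constraint is violated — this profile is not a separating equilibrium.

38.25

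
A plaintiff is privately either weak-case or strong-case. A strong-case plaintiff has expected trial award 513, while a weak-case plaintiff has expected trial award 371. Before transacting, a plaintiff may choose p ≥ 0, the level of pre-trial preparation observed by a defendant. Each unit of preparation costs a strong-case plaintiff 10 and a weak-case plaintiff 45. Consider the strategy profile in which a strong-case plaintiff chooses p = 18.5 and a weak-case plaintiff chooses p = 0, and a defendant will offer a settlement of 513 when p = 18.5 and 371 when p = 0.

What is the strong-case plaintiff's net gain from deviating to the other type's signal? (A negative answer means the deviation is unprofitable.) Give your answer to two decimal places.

Playing p = 18.5 the strong-case plaintiff receives 513 − 10 × 18.5 = 328.
Deviating to p = 0 yields 371 instead.
Gain from deviating: 371 − 328 = 43.00.
The gain is positive, so the strong-case type's incentive-compatibility constraint is violated — this profile is not a separating equilibrium.

43.00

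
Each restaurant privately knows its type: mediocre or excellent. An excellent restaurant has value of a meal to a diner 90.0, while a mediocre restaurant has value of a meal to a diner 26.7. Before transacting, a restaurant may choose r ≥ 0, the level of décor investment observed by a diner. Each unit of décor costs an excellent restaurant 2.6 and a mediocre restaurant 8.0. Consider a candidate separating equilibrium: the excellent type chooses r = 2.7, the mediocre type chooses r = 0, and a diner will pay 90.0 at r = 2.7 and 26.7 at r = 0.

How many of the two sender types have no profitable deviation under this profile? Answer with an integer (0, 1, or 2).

Excellent type: signal → 90.0 − 2.6 × 2.7 = 82.98; deviate to 0 → 26.7. IC holds (82.98 ≥ 26.7).
Mediocre type: stay at 0 → 26.7; mimic → 90.0 − 8.0 × 2.7 = 68.4. IC fails (26.7 < 68.4).
1 of 2 constraints hold, so this profile is not an equilibrium.

1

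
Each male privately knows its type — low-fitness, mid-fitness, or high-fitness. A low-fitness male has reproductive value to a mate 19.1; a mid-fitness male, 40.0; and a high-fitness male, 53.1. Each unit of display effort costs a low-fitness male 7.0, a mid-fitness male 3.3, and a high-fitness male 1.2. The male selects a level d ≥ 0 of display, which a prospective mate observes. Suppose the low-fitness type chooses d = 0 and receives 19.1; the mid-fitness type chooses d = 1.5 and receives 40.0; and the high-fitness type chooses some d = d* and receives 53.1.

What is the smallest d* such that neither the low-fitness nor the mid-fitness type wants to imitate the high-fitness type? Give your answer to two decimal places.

Low-fitness type (on-path payoff 19.1) won't mimic when 19.1 ≥ 53.1 − 7.0·d*, i.e. d* ≥ 4.86.
Mid-fitness type (on-path payoff 40.0 − 3.3×1.5 = 35.05) won't mimic when 35.05 ≥ 53.1 − 3.3·d*, i.e. d* ≥ 5.47.
Both must hold, so d* = max(4.86, 5.47) = 5.47. The mid-fitness type's constraint binds.

5.47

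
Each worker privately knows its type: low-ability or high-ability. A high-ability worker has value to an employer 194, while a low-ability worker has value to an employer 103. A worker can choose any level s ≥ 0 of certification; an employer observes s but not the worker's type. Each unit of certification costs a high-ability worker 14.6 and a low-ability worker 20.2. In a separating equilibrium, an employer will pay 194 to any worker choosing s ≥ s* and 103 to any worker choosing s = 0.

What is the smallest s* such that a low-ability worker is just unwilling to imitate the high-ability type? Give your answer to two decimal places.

4.50

A low-ability worker choosing s = 0 receives 103.
Imitating at s* instead would pay 194 at cost 20.2·s*, netting 194 − 20.2·s*.
Indifference: 103 = 194 − 20.2·s*, so s* = (194 − 103) / 20.2 ≈ 4.50.
At s* the low-ability type's incentive constraint just binds; the high-ability type strictly prefers s* since its per-unit cost is lower.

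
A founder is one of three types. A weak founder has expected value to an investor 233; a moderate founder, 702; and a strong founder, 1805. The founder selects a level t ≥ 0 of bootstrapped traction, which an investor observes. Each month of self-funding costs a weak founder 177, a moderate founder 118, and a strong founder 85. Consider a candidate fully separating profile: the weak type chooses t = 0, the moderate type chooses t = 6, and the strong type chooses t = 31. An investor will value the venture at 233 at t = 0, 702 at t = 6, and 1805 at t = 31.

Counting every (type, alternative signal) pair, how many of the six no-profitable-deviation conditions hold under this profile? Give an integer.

Moderate (own payoff 702 − 118×6 = -6): to t=0 gives 233 → profitable ✗; to t=31 gives 1805 − 118×31 = -1853 → no gain ✓.
Weak (own payoff 233): to t=6 gives 702 − 177×6 = -360 → no gain ✓; to t=31 gives 1805 − 177×31 = -3682 → no gain ✓.
Strong (own payoff 1805 − 85×31 = -830): to t=0 gives 233 → profitable ✗; to t=6 gives 702 − 85×6 = 192 → profitable ✗.
3 of the 6 constraints hold; not an equilibrium.

3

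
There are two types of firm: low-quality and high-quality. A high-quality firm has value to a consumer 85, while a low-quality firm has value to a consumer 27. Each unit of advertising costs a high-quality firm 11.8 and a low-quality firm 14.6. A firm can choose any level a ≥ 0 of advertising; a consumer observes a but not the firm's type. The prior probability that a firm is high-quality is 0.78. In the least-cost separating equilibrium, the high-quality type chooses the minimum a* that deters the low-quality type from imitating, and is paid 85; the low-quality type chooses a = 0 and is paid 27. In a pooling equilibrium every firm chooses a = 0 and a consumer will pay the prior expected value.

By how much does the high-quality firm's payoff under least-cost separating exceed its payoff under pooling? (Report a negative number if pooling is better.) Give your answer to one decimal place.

Least-cost separating signal: a* solves 27 = 85 − 14.6·a*, so a* = (85 − 27)/14.6 ≈ 3.9726.
High-quality type's separating payoff: 85 − 11.8 × a* = 85 − 11.8 × (85 − 27)/14.6 = 85 − 684.4/14.6 ≈ 38.123.
Pooling payoff: 0.78 × 85 + 0.22 × 27 = 72.24.
Difference: 38.123 − 72.24 = -34.117, i.e. -34.1 to one decimal place.
The high-quality type would prefer the pooling outcome.

-34.1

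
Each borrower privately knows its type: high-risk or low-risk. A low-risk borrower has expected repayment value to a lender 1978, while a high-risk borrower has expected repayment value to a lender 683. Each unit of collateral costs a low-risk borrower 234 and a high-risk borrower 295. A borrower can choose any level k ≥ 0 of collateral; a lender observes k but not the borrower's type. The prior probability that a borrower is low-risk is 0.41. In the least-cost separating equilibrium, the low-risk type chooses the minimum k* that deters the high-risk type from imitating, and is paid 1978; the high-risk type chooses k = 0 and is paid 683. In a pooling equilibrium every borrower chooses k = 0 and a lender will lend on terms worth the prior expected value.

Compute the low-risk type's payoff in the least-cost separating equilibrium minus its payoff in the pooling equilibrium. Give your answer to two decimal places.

-263.17

Least-cost separating signal: k* solves 683 = 1978 − 295·k*, so k* = (1978 − 683)/295 ≈ 4.3898.
Low-risk type's separating payoff: 1978 − 234 × k* = 1978 − 234 × (1978 − 683)/295 = 1978 − 303030/295 ≈ 950.7797.
Pooling payoff: 0.41 × 1978 + 0.59 × 683 = 1213.95.
Difference: 950.7797 − 1213.95 = -263.1703, i.e. -263.17 to two decimal places.
The low-risk type would prefer the pooling outcome.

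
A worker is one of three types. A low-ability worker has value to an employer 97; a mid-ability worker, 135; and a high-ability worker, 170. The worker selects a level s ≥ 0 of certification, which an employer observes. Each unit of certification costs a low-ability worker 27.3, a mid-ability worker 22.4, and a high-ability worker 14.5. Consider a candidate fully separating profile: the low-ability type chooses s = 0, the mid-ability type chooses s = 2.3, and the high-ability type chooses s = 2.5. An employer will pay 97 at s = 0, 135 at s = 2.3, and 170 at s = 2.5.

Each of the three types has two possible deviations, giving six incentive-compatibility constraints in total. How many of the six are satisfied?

3

Low-ability (own payoff 97): to s=2.3 gives 135 − 27.3×2.3 = 72.21 → no gain ✓; to s=2.5 gives 170 − 27.3×2.5 = 101.75 → profitable ✗.
Mid-ability (own payoff 135 − 22.4×2.3 = 83.48): to s=0 gives 97 → profitable ✗; to s=2.5 gives 170 − 22.4×2.5 = 114 → profitable ✗.
High-ability (own payoff 170 − 14.5×2.5 = 133.75): to s=0 gives 97 → no gain ✓; to s=2.3 gives 135 − 14.5×2.3 = 101.65 → no gain ✓.
3 of the 6 constraints hold; not an equilibrium.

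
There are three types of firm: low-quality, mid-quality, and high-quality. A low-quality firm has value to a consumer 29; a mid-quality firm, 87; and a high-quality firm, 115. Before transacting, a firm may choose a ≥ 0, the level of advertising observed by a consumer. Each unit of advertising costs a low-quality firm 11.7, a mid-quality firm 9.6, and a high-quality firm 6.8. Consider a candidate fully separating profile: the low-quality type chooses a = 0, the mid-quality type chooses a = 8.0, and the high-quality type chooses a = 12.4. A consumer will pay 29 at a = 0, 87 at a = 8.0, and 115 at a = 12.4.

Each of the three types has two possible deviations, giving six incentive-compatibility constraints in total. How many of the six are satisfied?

Mid-quality (own payoff 87 − 9.6×8.0 = 10.2): to a=0 gives 29 → profitable ✗; to a=12.4 gives 115 − 9.6×12.4 = -4.04 → no gain ✓.
High-quality (own payoff 115 − 6.8×12.4 = 30.68): to a=0 gives 29 → no gain ✓; to a=8.0 gives 87 − 6.8×8.0 = 32.6 → profitable ✗.
Low-quality (own payoff 29): to a=8.0 gives 87 − 11.7×8.0 = -6.6 → no gain ✓; to a=12.4 gives 115 − 11.7×12.4 = -30.08 → no gain ✓.
4 of the 6 constraints hold; not an equilibrium.

4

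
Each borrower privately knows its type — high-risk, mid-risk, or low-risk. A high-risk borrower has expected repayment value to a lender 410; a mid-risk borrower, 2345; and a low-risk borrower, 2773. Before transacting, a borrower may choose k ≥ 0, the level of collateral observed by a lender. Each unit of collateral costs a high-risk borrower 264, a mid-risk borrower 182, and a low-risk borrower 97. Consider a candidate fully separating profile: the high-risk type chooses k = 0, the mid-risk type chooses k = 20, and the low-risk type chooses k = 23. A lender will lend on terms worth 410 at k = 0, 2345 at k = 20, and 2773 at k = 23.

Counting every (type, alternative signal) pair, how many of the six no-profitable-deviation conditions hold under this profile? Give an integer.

5

Mid-risk (own payoff 2345 − 182×20 = -1295): to k=0 gives 410 → profitable ✗; to k=23 gives 2773 − 182×23 = -1413 → no gain ✓.
Low-risk (own payoff 2773 − 97×23 = 542): to k=0 gives 410 → no gain ✓; to k=20 gives 2345 − 97×20 = 405 → no gain ✓.
High-risk (own payoff 410): to k=20 gives 2345 − 264×20 = -2935 → no gain ✓; to k=23 gives 2773 − 264×23 = -3299 → no gain ✓.
5 of the 6 constraints hold; not an equilibrium.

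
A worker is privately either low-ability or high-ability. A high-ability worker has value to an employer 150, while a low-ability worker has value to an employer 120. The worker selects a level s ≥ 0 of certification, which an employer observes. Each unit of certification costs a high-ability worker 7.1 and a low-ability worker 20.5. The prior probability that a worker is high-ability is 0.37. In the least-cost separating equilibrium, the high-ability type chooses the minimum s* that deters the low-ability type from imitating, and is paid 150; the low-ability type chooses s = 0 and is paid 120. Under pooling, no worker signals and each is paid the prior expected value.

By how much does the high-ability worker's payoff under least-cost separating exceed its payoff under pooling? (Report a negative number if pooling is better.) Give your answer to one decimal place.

8.5

Least-cost separating signal: s* solves 120 = 150 − 20.5·s*, so s* = (150 − 120)/20.5 ≈ 1.4634.
High-ability type's separating payoff: 150 − 7.1 × s* = 150 − 7.1 × (150 − 120)/20.5 = 150 − 213/20.5 ≈ 139.610.
Pooling payoff: 0.37 × 150 + 0.63 × 120 = 131.1.
Difference: 139.610 − 131.1 = 8.51, i.e. 8.5 to one decimal place.
The high-ability type prefers to separate.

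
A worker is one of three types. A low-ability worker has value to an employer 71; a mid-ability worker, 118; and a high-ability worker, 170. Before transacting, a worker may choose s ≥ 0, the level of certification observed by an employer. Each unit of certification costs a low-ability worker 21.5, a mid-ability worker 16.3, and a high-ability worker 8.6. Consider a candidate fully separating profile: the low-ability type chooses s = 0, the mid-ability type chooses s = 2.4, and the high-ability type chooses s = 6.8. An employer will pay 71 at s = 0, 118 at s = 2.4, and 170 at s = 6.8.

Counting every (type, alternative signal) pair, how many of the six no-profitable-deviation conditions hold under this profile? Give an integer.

Mid-ability (own payoff 118 − 16.3×2.4 = 78.88): to s=0 gives 71 → no gain ✓; to s=6.8 gives 170 − 16.3×6.8 = 59.16 → no gain ✓.
High-ability (own payoff 170 − 8.6×6.8 = 111.52): to s=0 gives 71 → no gain ✓; to s=2.4 gives 118 − 8.6×2.4 = 97.36 → no gain ✓.
Low-ability (own payoff 71): to s=2.4 gives 118 − 21.5×2.4 = 66.4 → no gain ✓; to s=6.8 gives 170 − 21.5×6.8 = 23.8 → no gain ✓.
6 of the 6 constraints hold; this profile is a separating equilibrium.

6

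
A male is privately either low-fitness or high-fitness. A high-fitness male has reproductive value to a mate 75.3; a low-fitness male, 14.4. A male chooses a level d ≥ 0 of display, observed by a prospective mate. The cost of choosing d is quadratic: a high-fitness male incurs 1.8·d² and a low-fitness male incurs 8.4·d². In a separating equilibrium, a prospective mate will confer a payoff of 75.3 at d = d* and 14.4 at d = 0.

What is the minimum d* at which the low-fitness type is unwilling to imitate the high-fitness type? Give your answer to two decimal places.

The low-fitness type at d = 0 receives 14.4; imitating at d* yields 75.3 − 8.4·d*².
Indifference: 14.4 = 75.3 − 8.4·d*², so d*² = (75.3 − 14.4) / 8.4 = 7.25.
d* = √7.25 ≈ 2.69.

2.69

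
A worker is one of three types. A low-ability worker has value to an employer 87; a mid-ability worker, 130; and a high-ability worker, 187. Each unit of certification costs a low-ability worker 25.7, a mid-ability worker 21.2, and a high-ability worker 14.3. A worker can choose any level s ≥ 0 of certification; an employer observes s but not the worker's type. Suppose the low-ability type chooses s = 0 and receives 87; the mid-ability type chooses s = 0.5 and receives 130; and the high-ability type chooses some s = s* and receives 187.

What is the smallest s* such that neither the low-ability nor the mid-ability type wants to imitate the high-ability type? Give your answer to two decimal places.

Low-ability type (on-path payoff 87) won't mimic when 87 ≥ 187 − 25.7·s*, i.e. s* ≥ 3.89.
Mid-ability type (on-path payoff 130 − 21.2×0.5 = 119.4) won't mimic when 119.4 ≥ 187 − 21.2·s*, i.e. s* ≥ 3.19.
Both must hold, so s* = max(3.89, 3.19) = 3.89. The low-ability type's constraint binds.

3.89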